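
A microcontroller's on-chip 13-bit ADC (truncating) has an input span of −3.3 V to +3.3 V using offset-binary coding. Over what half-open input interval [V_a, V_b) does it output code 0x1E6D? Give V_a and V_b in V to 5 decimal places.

[2.97532 V, 2.97612 V)

LSB = 6.6/2^13 = 0.806 mV.
Code 0x1E6D = 7789 decimal.
V_a = V_low + 7789·LSB = 2.97532 V; V_b = V_low + 7790·LSB = 2.97612 V.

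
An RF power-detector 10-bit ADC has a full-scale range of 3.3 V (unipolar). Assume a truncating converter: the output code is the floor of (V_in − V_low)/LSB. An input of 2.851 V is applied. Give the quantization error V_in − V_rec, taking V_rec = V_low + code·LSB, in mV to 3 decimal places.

2.172 mV

Step size: 3.3 V ÷ 2^10 = 3.223 mV.
(2.851 − 0)/0.00322266 = 884.6739; ⌊·⌋ gives code 884.
Reconstructed: 2.8488281 V.
V_in − V_rec = 0.00217188 V = 2.172 mV.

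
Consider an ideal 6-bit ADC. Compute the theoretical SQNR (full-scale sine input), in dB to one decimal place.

37.9 dB

SNR ≈ 6.02·N + 1.76 dB = 6.02·6 + 1.76 = 37.88 dB.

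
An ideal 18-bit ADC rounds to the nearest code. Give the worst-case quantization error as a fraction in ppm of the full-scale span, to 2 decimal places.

Rounding → worst-case error = ½ LSB = V_FS/2^19, so 1e+06/524288 = 1.90735 ppm of full scale.

1.91 ppm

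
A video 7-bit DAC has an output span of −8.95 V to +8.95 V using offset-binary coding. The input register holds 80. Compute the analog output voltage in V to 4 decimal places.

2.2375 V

LSB = 17.9 V / 2^7 = 139.844 mV.
V_out = (−8.95) + 80 × 0.139844 V = 2.2375 V.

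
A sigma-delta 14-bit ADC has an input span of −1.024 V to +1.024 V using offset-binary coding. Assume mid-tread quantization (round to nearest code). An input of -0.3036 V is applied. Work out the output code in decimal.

With 16384 levels over 2.048 V, one step is 125.00 µV.
Input sits at 5763.200 steps above V_low.
Round → code 5763.

code 5763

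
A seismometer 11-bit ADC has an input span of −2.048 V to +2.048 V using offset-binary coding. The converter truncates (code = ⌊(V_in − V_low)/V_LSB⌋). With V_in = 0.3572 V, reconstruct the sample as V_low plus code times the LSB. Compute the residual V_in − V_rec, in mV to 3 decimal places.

Step size: 4.096 V ÷ 2^11 = 2.000 mV.
Scaled input = 1202.6000 LSBs, so code = 1202.
V_rec = (−2.048) + 1202·0.002 = 0.356 V.
V_in − V_rec = 0.0012 V = 1.200 mV.

1.200 mV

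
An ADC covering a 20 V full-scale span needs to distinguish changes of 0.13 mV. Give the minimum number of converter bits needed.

18 bits

Number of steps required ≥ 20 V / 0.13 mV = 153846.15.
Need 2^N ≥ 153846.15; 2^17 = 131072, 2^18 = 262144.
Minimum N = 18.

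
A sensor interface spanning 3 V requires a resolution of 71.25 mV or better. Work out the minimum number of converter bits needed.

6 bits

Number of steps required ≥ 3 V / 71.25 mV = 42.11.
Need 2^N ≥ 42.11; 2^5 = 32, 2^6 = 64.
Minimum N = 6.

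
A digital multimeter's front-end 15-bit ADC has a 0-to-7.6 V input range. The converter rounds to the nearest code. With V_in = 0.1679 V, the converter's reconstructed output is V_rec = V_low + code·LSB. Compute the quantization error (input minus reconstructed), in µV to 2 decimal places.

-19.92 µV

LSB = 7.6/2^15 = 231.93 µV.
Scaled input = 723.9141 LSBs, so code = 724.
Code 724 maps back to 0 + 724×0.000231934 V = 0.16791992 V.
V_in − V_rec = -1.99219e-05 V = -19.92 µV.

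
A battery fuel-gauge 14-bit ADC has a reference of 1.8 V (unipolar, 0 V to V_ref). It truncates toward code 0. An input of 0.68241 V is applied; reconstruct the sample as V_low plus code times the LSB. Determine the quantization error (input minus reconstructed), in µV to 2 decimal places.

Step size: 1.8 V ÷ 2^14 = 109.86 µV.
(0.68241 − 0)/0.000109863 = 6211.4475; ⌊·⌋ gives code 6211.
V_rec = 0 + 6211·0.000109863 = 0.68236084 V.
Error = 0.68241 − 0.68236084 = 4.91602e-05 V = 49.16 µV.

49.16 µV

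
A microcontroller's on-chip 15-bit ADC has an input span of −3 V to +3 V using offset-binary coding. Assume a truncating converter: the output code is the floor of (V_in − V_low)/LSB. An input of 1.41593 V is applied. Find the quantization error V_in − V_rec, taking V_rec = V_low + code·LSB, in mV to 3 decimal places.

Step size: 6 V ÷ 2^15 = 183.11 µV.
(1.41593 − (−3))/0.000183105 = 24116.8657; ⌊·⌋ gives code 24116.
Reconstructed: 1.4157715 V.
V_in − V_rec = 0.000158516 V = 0.159 mV.

0.159 mV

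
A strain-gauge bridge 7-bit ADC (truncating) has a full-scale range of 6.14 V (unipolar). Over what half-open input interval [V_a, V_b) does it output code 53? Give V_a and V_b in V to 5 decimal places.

LSB = 6.14/2^7 = 47.969 mV.
V_a = V_low + 53·LSB = 2.54234 V; V_b = V_low + 54·LSB = 2.59031 V.

[2.54234 V, 2.59031 V)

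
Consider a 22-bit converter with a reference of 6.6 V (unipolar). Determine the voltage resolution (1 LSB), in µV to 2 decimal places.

Full-scale span = 6.6 V.
LSB = 6.6 / 2^22 = 6.6 / 4194304 = 1.57356e-06 V = 1.57 µV.

1.57 µV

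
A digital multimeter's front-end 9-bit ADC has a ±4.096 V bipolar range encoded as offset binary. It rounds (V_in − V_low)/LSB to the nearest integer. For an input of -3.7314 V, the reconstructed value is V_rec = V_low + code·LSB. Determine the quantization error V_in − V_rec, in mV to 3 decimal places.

-3.400 mV

LSB = 8.192/2^9 = 16.000 mV.
Scaled input = 22.7875 LSBs, so code = 23.
Code 23 maps back to (−4.096) + 23×0.016 V = -3.728 V.
Difference: -0.0034 V → -3.400 mV.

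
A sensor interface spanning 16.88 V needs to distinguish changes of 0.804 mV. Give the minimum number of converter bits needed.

15 bits

Number of steps required ≥ 16.88 V / 0.804 mV = 20995.02.
Need 2^N ≥ 20995.02; 2^14 = 16384, 2^15 = 32768.
Minimum N = 15.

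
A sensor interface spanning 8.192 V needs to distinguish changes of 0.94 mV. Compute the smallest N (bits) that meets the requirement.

14 bits

Number of steps required ≥ 8.192 V / 0.94 mV = 8714.89.
Need 2^N ≥ 8714.89; 2^13 = 8192, 2^14 = 16384.
Minimum N = 14.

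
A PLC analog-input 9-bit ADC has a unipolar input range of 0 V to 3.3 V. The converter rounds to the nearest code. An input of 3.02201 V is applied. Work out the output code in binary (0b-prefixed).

code 0b111010101 (decimal 469)

With 512 levels over 3.3 V, one step is 6.445 mV.
Input sits at 468.869 steps above V_low.
round(468.869) = 469.
In binary (0b-prefixed): 0b111010101.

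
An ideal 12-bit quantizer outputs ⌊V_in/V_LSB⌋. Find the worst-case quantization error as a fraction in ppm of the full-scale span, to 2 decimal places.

244.14 ppm

Truncating → worst-case error = 1 LSB = V_FS/2^12, so 1e+06/4096 = 244.141 ppm of full scale.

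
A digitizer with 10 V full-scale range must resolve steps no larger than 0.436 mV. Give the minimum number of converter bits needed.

Number of steps required ≥ 10 V / 0.436 mV = 22935.78.
Need 2^N ≥ 22935.78; 2^14 = 16384, 2^15 = 32768.
Minimum N = 15.

15 bits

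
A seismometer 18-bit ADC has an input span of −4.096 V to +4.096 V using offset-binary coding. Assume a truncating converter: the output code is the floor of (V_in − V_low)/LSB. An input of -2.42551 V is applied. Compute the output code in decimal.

Full-scale span = 8.192 V; LSB = 8.192/2^18 = 31.25 µV.
Input sits at 53455.680 steps above V_low.
⌊·⌋(53455.680) = 53455.

code 53455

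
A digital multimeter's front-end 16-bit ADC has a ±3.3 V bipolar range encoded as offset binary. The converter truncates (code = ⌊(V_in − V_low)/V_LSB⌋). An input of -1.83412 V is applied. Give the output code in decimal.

With 65536 levels over 6.6 V, one step is 100.71 µV.
(-1.83412 − (−3.3)) / 0.000100708 = 14555.744 LSBs.
Floor → code 14555.

code 14555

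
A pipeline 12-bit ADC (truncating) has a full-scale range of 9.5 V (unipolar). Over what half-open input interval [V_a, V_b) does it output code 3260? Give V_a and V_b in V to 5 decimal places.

[7.56104 V, 7.56335 V)

LSB = 9.5/2^12 = 2.319 mV.
V_a = V_low + 3260·LSB = 7.56104 V; V_b = V_low + 3261·LSB = 7.56335 V.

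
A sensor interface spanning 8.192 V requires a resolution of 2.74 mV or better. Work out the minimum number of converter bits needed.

12 bits

Number of steps required ≥ 8.192 V / 2.74 mV = 2989.78.
Need 2^N ≥ 2989.78; 2^11 = 2048, 2^12 = 4096.
Minimum N = 12.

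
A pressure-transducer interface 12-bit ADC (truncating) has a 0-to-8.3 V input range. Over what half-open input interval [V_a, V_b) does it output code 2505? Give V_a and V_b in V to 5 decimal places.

LSB = 8.3/2^12 = 2.026 mV.
V_a = V_low + 2505·LSB = 5.07605 V; V_b = V_low + 2506·LSB = 5.07808 V.

[5.07605 V, 5.07808 V)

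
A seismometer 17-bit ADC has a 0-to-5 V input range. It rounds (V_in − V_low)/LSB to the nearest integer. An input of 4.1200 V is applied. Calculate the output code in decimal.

With 131072 levels over 5 V, one step is 38.15 µV.
(4.1200 − 0) / 3.8147e-05 = 108003.328 LSBs.
So the output code is 108003.

code 108003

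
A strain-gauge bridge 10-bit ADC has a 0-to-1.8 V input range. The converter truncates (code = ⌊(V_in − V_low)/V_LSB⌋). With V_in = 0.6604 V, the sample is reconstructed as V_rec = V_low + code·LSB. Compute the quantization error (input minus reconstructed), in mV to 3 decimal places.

1.220 mV

Step size: 1.8 V ÷ 2^10 = 1.758 mV.
(0.6604 − 0)/0.00175781 = 375.6942; ⌊·⌋ gives code 375.
V_rec = 0 + 375·0.00175781 = 0.65917969 V.
Error = 0.6604 − 0.65917969 = 0.00122031 V = 1.220 mV.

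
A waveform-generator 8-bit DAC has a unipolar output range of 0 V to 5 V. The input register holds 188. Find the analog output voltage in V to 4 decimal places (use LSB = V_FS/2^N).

LSB = 5 V / 2^8 = 19.531 mV.
V_out = 0 + 188 × 0.0195312 V = 3.67188 V.

3.6719 V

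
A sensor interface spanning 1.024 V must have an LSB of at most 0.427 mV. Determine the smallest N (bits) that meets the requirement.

Number of steps required ≥ 1.024 V / 0.427 mV = 2398.13.
Need 2^N ≥ 2398.13; 2^11 = 2048, 2^12 = 4096.
Minimum N = 12.

12 bits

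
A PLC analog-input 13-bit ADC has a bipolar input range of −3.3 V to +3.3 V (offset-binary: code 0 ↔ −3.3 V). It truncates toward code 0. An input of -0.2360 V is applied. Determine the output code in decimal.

code 3803

Full-scale span = 6.6 V; LSB = 6.6/2^13 = 0.806 mV.
(-0.2360 − (−3.3)) / 0.000805664 = 3803.074 LSBs.
So the output code is 3803.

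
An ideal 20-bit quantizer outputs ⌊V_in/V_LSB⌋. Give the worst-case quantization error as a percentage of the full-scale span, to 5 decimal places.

0.00010 %

Truncating → worst-case error = 1 LSB = V_FS/2^20, so 100/1048576 = 9.53674e-05 % of full scale.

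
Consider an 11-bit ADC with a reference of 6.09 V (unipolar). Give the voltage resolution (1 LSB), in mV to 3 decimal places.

2.974 mV

Full-scale span = 6.09 V.
LSB = 6.09 / 2^11 = 6.09 / 2048 = 0.00297363 V = 2.974 mV.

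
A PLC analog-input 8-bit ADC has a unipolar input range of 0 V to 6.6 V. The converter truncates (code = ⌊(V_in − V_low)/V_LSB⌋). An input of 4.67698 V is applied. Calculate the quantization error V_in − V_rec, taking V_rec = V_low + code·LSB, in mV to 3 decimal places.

One LSB is 6.6 V / 256 = 25.781 mV.
(4.67698 − 0)/0.0257812 = 181.4101; ⌊·⌋ gives code 181.
Code 181 maps back to 0 + 181×0.0257812 V = 4.6664062 V.
Error = 4.67698 − 4.6664062 = 0.0105737 V = 10.574 mV.

10.574 mV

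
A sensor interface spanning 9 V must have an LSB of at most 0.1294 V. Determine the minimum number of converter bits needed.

Number of steps required ≥ 9 V / 0.1294 V = 69.55.
Need 2^N ≥ 69.55; 2^6 = 64, 2^7 = 128.
Minimum N = 7.

7 bits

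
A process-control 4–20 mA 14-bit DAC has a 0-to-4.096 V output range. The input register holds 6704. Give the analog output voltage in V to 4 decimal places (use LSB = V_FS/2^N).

1.6760 V

LSB = 4.096 V / 2^14 = 250.00 µV.
V_out = 0 + 6704 × 0.00025 V = 1.676 V.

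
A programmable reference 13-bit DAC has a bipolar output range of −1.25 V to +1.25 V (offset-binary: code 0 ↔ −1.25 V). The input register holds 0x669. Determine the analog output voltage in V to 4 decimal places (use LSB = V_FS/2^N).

-0.7492 V

LSB = 2.5 V / 2^13 = 305.18 µV.
Code 0x669 = 1641 decimal.
V_out = (−1.25) + 1641 × 0.000305176 V = -0.749207 V.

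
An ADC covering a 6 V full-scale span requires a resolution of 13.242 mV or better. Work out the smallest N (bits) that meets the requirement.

9 bits

Number of steps required ≥ 6 V / 13.242 mV = 453.10.
Need 2^N ≥ 453.10; 2^8 = 256, 2^9 = 512.
Minimum N = 9.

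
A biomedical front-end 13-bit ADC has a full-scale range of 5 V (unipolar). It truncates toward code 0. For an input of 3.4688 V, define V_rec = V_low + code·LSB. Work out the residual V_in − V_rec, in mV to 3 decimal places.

0.172 mV

LSB = 5/2^13 = 0.610 mV.
Scaled input = 5683.2819 LSBs, so code = 5683.
V_rec = 0 + 5683·0.000610352 = 3.4686279 V.
Difference: 0.00017207 V → 0.172 mV.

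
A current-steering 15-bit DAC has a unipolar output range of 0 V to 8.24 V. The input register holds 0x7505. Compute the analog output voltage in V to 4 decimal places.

7.5331 V

LSB = 8.24 V / 2^15 = 251.46 µV.
Code 0x7505 = 29957 decimal.
V_out = 0 + 29957 × 0.000251465 V = 7.53313 V.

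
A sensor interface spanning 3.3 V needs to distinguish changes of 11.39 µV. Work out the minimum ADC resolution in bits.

Number of steps required ≥ 3.3 V / 11.39 µV = 289727.83.
Need 2^N ≥ 289727.83; 2^18 = 262144, 2^19 = 524288.
Minimum N = 19.

19 bits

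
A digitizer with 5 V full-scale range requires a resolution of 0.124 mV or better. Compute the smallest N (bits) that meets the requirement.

Number of steps required ≥ 5 V / 0.124 mV = 40322.58.
Need 2^N ≥ 40322.58; 2^15 = 32768, 2^16 = 65536.
Minimum N = 16.

16 bits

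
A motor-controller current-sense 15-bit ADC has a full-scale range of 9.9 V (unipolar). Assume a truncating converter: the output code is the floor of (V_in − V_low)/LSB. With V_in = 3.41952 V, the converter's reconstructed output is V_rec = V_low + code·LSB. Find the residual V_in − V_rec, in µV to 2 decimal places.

Step size: 9.9 V ÷ 2^15 = 302.12 µV.
(V_in − V_low)/LSB = (3.41952 − 0)/0.000302124 = 11318.2658 → code 11318 (floor).
V_rec = 0 + 11318·0.000302124 = 3.4194397 V.
Error = 3.41952 − 3.4194397 = 8.03027e-05 V = 80.30 µV.

80.30 µV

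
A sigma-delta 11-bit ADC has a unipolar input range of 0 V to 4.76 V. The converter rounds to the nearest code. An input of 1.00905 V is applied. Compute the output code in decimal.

code 434

Full-scale span = 4.76 V; LSB = 4.76/2^11 = 2.324 mV.
(1.00905 − 0) / 0.00232422 = 434.146 LSBs.
round(434.146) = 434.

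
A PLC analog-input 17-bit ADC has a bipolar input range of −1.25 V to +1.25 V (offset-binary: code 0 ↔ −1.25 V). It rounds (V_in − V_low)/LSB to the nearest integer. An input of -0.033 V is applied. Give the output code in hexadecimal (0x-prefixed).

Full-scale span = 2.5 V; LSB = 2.5/2^17 = 19.07 µV.
(V_in − V_low)/LSB = (-0.033 − (−1.25)) / 1.90735e-05 = 63805.850.
So the output code is 63806.
In hexadecimal (0x-prefixed): 0xF93E.

code 0xF93E (decimal 63806)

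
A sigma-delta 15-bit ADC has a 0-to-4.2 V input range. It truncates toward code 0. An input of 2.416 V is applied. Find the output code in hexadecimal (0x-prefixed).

LSB = 4.2 V / 32768 = 128.17 µV.
(2.416 − 0) / 0.000128174 = 18849.402 LSBs.
⌊·⌋(18849.402) = 18849.
In hexadecimal (0x-prefixed): 0x49A1.

code 0x49A1 (decimal 18849)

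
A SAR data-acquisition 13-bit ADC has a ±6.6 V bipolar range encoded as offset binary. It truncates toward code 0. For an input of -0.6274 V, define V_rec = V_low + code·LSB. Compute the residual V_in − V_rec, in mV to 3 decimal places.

LSB = 13.2/2^13 = 1.611 mV.
Scaled input = 3706.6318 LSBs, so code = 3706.
Code 3706 maps back to (−6.6) + 3706×0.00161133 V = -0.62841797 V.
V_in − V_rec = 0.00101797 V = 1.018 mV.

1.018 mV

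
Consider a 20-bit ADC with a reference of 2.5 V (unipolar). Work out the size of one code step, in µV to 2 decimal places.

Full-scale span = 2.5 V.
LSB = 2.5 / 2^20 = 2.5 / 1048576 = 2.38419e-06 V = 2.38 µV.

2.38 µV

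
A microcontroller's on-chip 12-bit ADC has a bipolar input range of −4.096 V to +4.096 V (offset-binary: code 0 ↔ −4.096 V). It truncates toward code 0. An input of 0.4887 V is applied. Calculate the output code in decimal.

code 2292

With 4096 levels over 8.192 V, one step is 2.000 mV.
Input sits at 2292.350 steps above V_low.
⌊·⌋(2292.350) = 2292.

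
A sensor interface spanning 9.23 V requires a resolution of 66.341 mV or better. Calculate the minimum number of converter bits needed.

8 bits

Number of steps required ≥ 9.23 V / 66.341 mV = 139.13.
Need 2^N ≥ 139.13; 2^7 = 128, 2^8 = 256.
Minimum N = 8.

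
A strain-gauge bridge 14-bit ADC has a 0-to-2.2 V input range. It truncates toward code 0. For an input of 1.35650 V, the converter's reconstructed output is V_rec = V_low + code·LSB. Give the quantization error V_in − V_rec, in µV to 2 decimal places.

30.27 µV

LSB = 2.2/2^14 = 134.28 µV.
Scaled input = 10102.2255 LSBs, so code = 10102.
Reconstructed: 1.3564697 V.
Difference: 3.02734e-05 V → 30.27 µV.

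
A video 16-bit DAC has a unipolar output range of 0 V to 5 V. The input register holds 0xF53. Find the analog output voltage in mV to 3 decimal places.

LSB = 5 V / 2^16 = 76.29 µV.
Code 0xF53 = 3923 decimal.
V_out = 0 + 3923 × 7.62939e-05 V = 0.299301 V.
= 299.301 mV.

299.301 mV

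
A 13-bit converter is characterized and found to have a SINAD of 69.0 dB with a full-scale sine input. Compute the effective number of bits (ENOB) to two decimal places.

ENOB = (SINAD − 1.76) / 6.02 = (69.0 − 1.76)/6.02 = 11.169.

11.17 bits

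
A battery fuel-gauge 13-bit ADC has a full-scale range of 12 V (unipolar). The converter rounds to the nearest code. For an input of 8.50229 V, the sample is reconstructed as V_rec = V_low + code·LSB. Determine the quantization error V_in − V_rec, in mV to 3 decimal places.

0.337 mV

One LSB is 12 V / 8192 = 1.465 mV.
Scaled input = 5804.2300 LSBs, so code = 5804.
Code 5804 maps back to 0 + 5804×0.00146484 V = 8.5019531 V.
Error = 8.50229 − 8.5019531 = 0.000336875 V = 0.337 mV.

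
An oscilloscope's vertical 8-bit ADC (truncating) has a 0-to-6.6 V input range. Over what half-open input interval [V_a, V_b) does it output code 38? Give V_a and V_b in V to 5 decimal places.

LSB = 6.6/2^8 = 25.781 mV.
V_a = V_low + 38·LSB = 0.979688 V; V_b = V_low + 39·LSB = 1.00547 V.

[0.97969 V, 1.00547 V)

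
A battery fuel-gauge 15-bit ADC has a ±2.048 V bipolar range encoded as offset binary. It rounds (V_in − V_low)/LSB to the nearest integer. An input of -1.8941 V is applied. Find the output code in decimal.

code 1231

Full-scale span = 4.096 V; LSB = 4.096/2^15 = 125.00 µV.
(-1.8941 − (−2.048)) / 0.000125 = 1231.200 LSBs.
So the output code is 1231.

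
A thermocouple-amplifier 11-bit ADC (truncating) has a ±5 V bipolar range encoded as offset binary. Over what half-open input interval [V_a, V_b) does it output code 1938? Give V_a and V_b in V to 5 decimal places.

LSB = 10/2^11 = 4.883 mV.
V_a = V_low + 1938·LSB = 4.46289 V; V_b = V_low + 1939·LSB = 4.46777 V.

[4.46289 V, 4.46777 V)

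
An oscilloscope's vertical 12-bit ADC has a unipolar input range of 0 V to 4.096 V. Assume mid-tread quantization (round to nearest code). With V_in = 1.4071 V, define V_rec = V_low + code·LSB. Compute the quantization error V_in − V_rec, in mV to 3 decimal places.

0.100 mV

LSB = 4.096/2^12 = 1.000 mV.
(1.4071 − 0)/0.001 = 1407.1000; round gives code 1407.
Code 1407 maps back to 0 + 1407×0.001 V = 1.407 V.
Error = 1.4071 − 1.407 = 0.0001 V = 0.100 mV.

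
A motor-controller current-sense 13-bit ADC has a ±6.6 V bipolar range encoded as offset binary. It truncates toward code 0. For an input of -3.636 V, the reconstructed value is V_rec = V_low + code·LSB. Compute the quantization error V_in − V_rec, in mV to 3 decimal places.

LSB = 13.2/2^13 = 1.611 mV.
(V_in − V_low)/LSB = (-3.636 − (−6.6))/0.00161133 = 1839.4764 → code 1839 (floor).
Reconstructed: -3.6367676 V.
V_in − V_rec = 0.000767578 V = 0.768 mV.

0.768 mV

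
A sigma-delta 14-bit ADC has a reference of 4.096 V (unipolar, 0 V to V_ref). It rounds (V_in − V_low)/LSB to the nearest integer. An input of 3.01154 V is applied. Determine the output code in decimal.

code 12046

With 16384 levels over 4.096 V, one step is 250.00 µV.
(3.01154 − 0) / 0.00025 = 12046.160 LSBs.
So the output code is 12046.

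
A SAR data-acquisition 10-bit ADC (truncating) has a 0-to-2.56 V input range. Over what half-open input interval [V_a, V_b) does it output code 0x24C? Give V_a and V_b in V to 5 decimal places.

[1.47000 V, 1.47250 V)

LSB = 2.56/2^10 = 2.500 mV.
Code 0x24C = 588 decimal.
V_a = V_low + 588·LSB = 1.47 V; V_b = V_low + 589·LSB = 1.4725 V.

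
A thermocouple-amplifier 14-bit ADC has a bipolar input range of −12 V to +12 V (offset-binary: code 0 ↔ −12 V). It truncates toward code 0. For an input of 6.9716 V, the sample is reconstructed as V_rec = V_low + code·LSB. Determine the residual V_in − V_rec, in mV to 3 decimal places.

0.409 mV

One LSB is 24 V / 16384 = 1.465 mV.
(V_in − V_low)/LSB = (6.9716 − (−12))/0.00146484 = 12951.2789 → code 12951 (floor).
Reconstructed: 6.9711914 V.
Error = 6.9716 − 6.9711914 = 0.000408594 V = 0.409 mV.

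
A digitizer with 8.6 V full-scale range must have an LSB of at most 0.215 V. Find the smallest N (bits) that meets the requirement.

6 bits

Number of steps required ≥ 8.6 V / 0.215 V = 40.00.
Need 2^N ≥ 40.00; 2^5 = 32, 2^6 = 64.
Minimum N = 6.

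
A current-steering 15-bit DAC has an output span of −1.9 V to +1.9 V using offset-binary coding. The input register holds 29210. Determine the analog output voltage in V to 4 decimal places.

LSB = 3.8 V / 2^15 = 115.97 µV.
V_out = (−1.9) + 29210 × 0.000115967 V = 1.48739 V.

1.4874 V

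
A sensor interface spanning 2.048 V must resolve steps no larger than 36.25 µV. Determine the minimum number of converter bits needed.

16 bits

Number of steps required ≥ 2.048 V / 36.25 µV = 56496.55.
Need 2^N ≥ 56496.55; 2^15 = 32768, 2^16 = 65536.
Minimum N = 16.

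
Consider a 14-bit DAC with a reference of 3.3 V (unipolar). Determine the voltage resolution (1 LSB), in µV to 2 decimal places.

Full-scale span = 3.3 V.
LSB = 3.3 / 2^14 = 3.3 / 16384 = 0.000201416 V = 201.42 µV.

201.42 µV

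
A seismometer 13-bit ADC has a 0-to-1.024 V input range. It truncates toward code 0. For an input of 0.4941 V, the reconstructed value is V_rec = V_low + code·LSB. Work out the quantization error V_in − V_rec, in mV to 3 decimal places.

0.100 mV

One LSB is 1.024 V / 8192 = 125.00 µV.
(V_in − V_low)/LSB = (0.4941 − 0)/0.000125 = 3952.8000 → code 3952 (floor).
V_rec = 0 + 3952·0.000125 = 0.494 V.
Error = 0.4941 − 0.494 = 0.0001 V = 0.100 mV.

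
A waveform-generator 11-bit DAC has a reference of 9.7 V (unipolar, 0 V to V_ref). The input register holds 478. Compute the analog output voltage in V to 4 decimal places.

LSB = 9.7 V / 2^11 = 4.736 mV.
V_out = 0 + 478 × 0.00473633 V = 2.26396 V.

2.2640 V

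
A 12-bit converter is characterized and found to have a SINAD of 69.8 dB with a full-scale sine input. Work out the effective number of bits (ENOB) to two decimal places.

ENOB = (SINAD − 1.76) / 6.02 = (69.8 − 1.76)/6.02 = 11.302.

11.30 bits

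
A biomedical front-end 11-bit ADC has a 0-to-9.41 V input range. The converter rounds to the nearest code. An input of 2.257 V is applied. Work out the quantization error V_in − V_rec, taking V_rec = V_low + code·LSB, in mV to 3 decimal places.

LSB = 9.41/2^11 = 4.595 mV.
Scaled input = 491.2153 LSBs, so code = 491.
Reconstructed: 2.2560107 V.
V_in − V_rec = 0.000989258 V = 0.989 mV.

0.989 mV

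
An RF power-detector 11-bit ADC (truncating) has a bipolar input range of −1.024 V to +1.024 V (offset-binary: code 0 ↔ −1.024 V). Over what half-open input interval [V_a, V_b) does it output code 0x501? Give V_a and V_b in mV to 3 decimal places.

LSB = 2.048/2^11 = 1.000 mV.
Code 0x501 = 1281 decimal.
V_a = V_low + 1281·LSB = 0.257 V; V_b = V_low + 1282·LSB = 0.258 V.

[257.000 mV, 258.000 mV)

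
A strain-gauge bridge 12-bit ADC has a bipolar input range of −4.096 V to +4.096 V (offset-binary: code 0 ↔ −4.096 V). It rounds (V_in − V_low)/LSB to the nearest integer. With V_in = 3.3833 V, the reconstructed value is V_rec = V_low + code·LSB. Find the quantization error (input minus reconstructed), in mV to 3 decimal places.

-0.700 mV

One LSB is 8.192 V / 4096 = 2.000 mV.
Scaled input = 3739.6500 LSBs, so code = 3740.
Reconstructed: 3.384 V.
V_in − V_rec = -0.0007 V = -0.700 mV.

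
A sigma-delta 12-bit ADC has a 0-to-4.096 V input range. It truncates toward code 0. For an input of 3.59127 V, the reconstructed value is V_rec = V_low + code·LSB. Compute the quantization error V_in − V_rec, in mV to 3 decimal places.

Step size: 4.096 V ÷ 2^12 = 1.000 mV.
(V_in − V_low)/LSB = (3.59127 − 0)/0.001 = 3591.2700 → code 3591 (floor).
Code 3591 maps back to 0 + 3591×0.001 V = 3.591 V.
Difference: 0.00027 V → 0.270 mV.

0.270 mV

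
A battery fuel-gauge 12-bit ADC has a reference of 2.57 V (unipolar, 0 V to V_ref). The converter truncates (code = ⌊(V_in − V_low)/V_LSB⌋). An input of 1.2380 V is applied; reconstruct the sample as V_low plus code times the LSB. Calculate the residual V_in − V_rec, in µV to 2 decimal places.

58.11 µV

One LSB is 2.57 V / 4096 = 0.627 mV.
(V_in − V_low)/LSB = (1.2380 − 0)/0.000627441 = 1973.0926 → code 1973 (floor).
Code 1973 maps back to 0 + 1973×0.000627441 V = 1.2379419 V.
V_in − V_rec = 5.81055e-05 V = 58.11 µV.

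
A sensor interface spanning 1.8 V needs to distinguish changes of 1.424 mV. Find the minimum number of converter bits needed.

11 bits

Number of steps required ≥ 1.8 V / 1.424 mV = 1264.04.
Need 2^N ≥ 1264.04; 2^10 = 1024, 2^11 = 2048.
Minimum N = 11.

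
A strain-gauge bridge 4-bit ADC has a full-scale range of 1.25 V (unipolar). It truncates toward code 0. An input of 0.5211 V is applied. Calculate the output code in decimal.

LSB = 1.25 V / 16 = 78.125 mV.
(V_in − V_low)/LSB = (0.5211 − 0) / 0.078125 = 6.670.
Floor → code 6.

code 6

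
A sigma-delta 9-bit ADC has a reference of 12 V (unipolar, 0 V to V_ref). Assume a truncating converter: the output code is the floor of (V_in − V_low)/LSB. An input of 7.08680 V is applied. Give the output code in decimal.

code 302

LSB = 12 V / 512 = 23.438 mV.
Input sits at 302.370 steps above V_low.
So the output code is 302.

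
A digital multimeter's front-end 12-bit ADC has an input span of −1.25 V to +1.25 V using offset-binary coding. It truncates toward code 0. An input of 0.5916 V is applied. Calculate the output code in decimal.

Full-scale span = 2.5 V; LSB = 2.5/2^12 = 0.610 mV.
(V_in − V_low)/LSB = (0.5916 − (−1.25)) / 0.000610352 = 3017.277.
So the output code is 3017.

code 3017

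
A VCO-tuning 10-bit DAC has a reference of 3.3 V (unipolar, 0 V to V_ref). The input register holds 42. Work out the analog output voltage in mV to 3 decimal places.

135.352 mV

LSB = 3.3 V / 2^10 = 3.223 mV.
V_out = 0 + 42 × 0.00322266 V = 0.135352 V.
= 135.352 mV.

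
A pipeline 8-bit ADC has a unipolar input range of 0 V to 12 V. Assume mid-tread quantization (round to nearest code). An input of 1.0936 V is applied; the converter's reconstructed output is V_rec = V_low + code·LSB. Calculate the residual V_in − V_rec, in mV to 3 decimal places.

LSB = 12/2^8 = 46.875 mV.
Scaled input = 23.3301 LSBs, so code = 23.
V_rec = 0 + 23·0.046875 = 1.078125 V.
Difference: 0.015475 V → 15.475 mV.

15.475 mV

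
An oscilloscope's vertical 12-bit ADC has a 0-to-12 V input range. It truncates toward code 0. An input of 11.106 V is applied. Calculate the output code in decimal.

code 3790

Full-scale span = 12 V; LSB = 12/2^12 = 2.930 mV.
Input sits at 3790.848 steps above V_low.
⌊·⌋(3790.848) = 3790.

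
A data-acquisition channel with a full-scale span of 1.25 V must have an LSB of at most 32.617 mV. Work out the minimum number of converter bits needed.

Number of steps required ≥ 1.25 V / 32.617 mV = 38.32.
Need 2^N ≥ 38.32; 2^5 = 32, 2^6 = 64.
Minimum N = 6.

6 bits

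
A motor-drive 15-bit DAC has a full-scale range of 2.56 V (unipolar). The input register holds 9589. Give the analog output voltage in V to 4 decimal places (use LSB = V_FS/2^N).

0.7491 V

LSB = 2.56 V / 2^15 = 78.12 µV.
V_out = 0 + 9589 × 7.8125e-05 V = 0.749141 V.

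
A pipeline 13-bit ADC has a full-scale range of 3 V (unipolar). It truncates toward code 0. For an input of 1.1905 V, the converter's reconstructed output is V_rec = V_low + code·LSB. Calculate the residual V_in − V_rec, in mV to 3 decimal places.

LSB = 3/2^13 = 366.21 µV.
Scaled input = 3250.8587 LSBs, so code = 3250.
V_rec = 0 + 3250·0.000366211 = 1.1901855 V.
Difference: 0.000314453 V → 0.314 mV.

0.314 mV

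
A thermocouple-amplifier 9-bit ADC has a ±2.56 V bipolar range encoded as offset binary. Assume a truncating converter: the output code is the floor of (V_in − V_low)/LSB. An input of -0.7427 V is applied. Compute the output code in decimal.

Full-scale span = 5.12 V; LSB = 5.12/2^9 = 10.000 mV.
(V_in − V_low)/LSB = (-0.7427 − (−2.56)) / 0.01 = 181.730.
⌊·⌋(181.730) = 181.

code 181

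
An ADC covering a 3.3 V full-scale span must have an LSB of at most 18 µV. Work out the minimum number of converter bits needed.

18 bits

Number of steps required ≥ 3.3 V / 18 µV = 183333.33.
Need 2^N ≥ 183333.33; 2^17 = 131072, 2^18 = 262144.
Minimum N = 18.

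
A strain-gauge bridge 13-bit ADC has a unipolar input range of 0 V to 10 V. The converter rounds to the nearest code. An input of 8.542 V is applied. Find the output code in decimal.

With 8192 levels over 10 V, one step is 1.221 mV.
(8.542 − 0) / 0.0012207 = 6997.606 LSBs.
Round → code 6998.

code 6998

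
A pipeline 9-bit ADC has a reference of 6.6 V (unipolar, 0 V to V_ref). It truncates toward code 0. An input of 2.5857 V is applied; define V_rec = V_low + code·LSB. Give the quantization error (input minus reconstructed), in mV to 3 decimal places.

One LSB is 6.6 V / 512 = 12.891 mV.
(V_in − V_low)/LSB = (2.5857 − 0)/0.0128906 = 200.5876 → code 200 (floor).
V_rec = 0 + 200·0.0128906 = 2.578125 V.
Difference: 0.007575 V → 7.575 mV.

7.575 mV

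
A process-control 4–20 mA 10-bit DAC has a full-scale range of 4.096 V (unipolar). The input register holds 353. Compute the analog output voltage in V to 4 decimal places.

LSB = 4.096 V / 2^10 = 4.000 mV.
V_out = 0 + 353 × 0.004 V = 1.412 V.

1.4120 V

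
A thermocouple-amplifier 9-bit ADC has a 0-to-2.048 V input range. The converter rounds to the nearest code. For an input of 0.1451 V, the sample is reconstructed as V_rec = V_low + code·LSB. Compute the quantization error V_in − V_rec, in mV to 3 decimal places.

LSB = 2.048/2^9 = 4.000 mV.
Scaled input = 36.2750 LSBs, so code = 36.
Code 36 maps back to 0 + 36×0.004 V = 0.144 V.
Error = 0.1451 − 0.144 = 0.0011 V = 1.100 mV.

1.100 mV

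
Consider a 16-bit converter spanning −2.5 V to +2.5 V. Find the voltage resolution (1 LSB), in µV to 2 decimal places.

76.29 µV

Full-scale span = 5 V.
LSB = 5 / 2^16 = 5 / 65536 = 7.62939e-05 V = 76.29 µV.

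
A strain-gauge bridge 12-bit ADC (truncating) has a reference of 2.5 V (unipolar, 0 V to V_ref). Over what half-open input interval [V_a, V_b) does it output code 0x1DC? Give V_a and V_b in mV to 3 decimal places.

[290.527 mV, 291.138 mV)

LSB = 2.5/2^12 = 0.610 mV.
Code 0x1DC = 476 decimal.
V_a = V_low + 476·LSB = 0.290527 V; V_b = V_low + 477·LSB = 0.291138 V.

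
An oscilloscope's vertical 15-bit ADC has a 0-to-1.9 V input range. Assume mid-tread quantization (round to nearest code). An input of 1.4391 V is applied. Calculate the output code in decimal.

code 24819

Full-scale span = 1.9 V; LSB = 1.9/2^15 = 57.98 µV.
(1.4391 − 0) / 5.79834e-05 = 24819.173 LSBs.
So the output code is 24819.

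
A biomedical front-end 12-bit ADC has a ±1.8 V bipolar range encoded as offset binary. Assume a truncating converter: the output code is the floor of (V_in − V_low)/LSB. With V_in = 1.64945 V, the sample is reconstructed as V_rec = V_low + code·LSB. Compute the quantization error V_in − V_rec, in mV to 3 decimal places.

Step size: 3.6 V ÷ 2^12 = 0.879 mV.
(V_in − V_low)/LSB = (1.64945 − (−1.8))/0.000878906 = 3924.7076 → code 3924 (floor).
Code 3924 maps back to (−1.8) + 3924×0.000878906 V = 1.6488281 V.
Error = 1.64945 − 1.6488281 = 0.000621875 V = 0.622 mV.

0.622 mV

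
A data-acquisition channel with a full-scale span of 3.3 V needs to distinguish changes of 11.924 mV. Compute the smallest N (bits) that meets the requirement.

Number of steps required ≥ 3.3 V / 11.924 mV = 276.75.
Need 2^N ≥ 276.75; 2^8 = 256, 2^9 = 512.
Minimum N = 9.

9 bits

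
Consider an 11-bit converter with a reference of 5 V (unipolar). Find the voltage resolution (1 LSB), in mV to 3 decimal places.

2.441 mV

Full-scale span = 5 V.
LSB = 5 / 2^11 = 5 / 2048 = 0.00244141 V = 2.441 mV.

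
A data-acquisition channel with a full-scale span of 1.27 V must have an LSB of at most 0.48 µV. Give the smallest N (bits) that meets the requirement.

Number of steps required ≥ 1.27 V / 0.48 µV = 2645833.33.
Need 2^N ≥ 2645833.33; 2^21 = 2097152, 2^22 = 4194304.
Minimum N = 22.

22 bits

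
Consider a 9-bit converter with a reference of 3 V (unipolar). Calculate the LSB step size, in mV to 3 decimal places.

Full-scale span = 3 V.
LSB = 3 / 2^9 = 3 / 512 = 0.00585938 V = 5.859 mV.

5.859 mV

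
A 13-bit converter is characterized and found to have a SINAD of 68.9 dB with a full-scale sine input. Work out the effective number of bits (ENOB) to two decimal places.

11.15 bits

ENOB = (SINAD − 1.76) / 6.02 = (68.9 − 1.76)/6.02 = 11.153.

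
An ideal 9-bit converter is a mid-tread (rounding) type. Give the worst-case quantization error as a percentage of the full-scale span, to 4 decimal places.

0.0977 %

Rounding → worst-case error = ½ LSB = V_FS/2^10, so 100/1024 = 0.0976562 % of full scale.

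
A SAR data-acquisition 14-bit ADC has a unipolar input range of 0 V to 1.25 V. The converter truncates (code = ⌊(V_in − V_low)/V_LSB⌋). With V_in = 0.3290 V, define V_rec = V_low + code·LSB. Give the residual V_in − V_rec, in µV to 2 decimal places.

LSB = 1.25/2^14 = 76.29 µV.
(V_in − V_low)/LSB = (0.3290 − 0)/7.62939e-05 = 4312.2688 → code 4312 (floor).
Code 4312 maps back to 0 + 4312×7.62939e-05 V = 0.32897949 V.
Difference: 2.05078e-05 V → 20.51 µV.

20.51 µV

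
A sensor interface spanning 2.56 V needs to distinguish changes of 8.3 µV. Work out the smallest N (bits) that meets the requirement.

19 bits

Number of steps required ≥ 2.56 V / 8.3 µV = 308433.73.
Need 2^N ≥ 308433.73; 2^18 = 262144, 2^19 = 524288.
Minimum N = 19.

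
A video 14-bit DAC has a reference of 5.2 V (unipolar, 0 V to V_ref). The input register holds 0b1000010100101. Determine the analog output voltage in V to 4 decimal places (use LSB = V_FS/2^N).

1.3524 V

LSB = 5.2 V / 2^14 = 317.38 µV.
Code 0b1000010100101 = 4261 decimal.
V_out = 0 + 4261 × 0.000317383 V = 1.35237 V.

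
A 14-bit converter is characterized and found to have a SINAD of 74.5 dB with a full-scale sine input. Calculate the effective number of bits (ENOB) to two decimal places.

ENOB = (SINAD − 1.76) / 6.02 = (74.5 − 1.76)/6.02 = 12.083.

12.08 bits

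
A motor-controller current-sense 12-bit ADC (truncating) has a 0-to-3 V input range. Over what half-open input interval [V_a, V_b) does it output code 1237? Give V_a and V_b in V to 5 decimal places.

LSB = 3/2^12 = 0.732 mV.
V_a = V_low + 1237·LSB = 0.906006 V; V_b = V_low + 1238·LSB = 0.906738 V.

[0.90601 V, 0.90674 V)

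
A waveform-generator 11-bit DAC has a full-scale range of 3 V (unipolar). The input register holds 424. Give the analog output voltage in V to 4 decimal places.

0.6211 V

LSB = 3 V / 2^11 = 1.465 mV.
V_out = 0 + 424 × 0.00146484 V = 0.621094 V.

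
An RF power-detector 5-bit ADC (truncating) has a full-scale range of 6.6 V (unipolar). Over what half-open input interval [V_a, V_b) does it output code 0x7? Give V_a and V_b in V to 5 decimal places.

[1.44375 V, 1.65000 V)

LSB = 6.6/2^5 = 206.250 mV.
Code 0x7 = 7 decimal.
V_a = V_low + 7·LSB = 1.44375 V; V_b = V_low + 8·LSB = 1.65 V.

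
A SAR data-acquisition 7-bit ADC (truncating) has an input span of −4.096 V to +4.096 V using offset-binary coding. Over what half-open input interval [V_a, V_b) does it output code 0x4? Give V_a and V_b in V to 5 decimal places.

LSB = 8.192/2^7 = 64.000 mV.
Code 0x4 = 4 decimal.
V_a = V_low + 4·LSB = -3.84 V; V_b = V_low + 5·LSB = -3.776 V.

[-3.84000 V, -3.77600 V)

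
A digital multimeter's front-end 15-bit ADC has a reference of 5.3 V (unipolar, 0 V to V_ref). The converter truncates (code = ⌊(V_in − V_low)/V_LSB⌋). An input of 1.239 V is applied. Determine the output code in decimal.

With 32768 levels over 5.3 V, one step is 161.74 µV.
(V_in − V_low)/LSB = (1.239 − 0) / 0.000161743 = 7660.293.
So the output code is 7660.

code 7660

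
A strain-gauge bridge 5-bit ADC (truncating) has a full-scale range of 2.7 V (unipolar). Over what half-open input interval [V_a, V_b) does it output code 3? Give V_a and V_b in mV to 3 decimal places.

[253.125 mV, 337.500 mV)

LSB = 2.7/2^5 = 84.375 mV.
V_a = V_low + 3·LSB = 0.253125 V; V_b = V_low + 4·LSB = 0.3375 V.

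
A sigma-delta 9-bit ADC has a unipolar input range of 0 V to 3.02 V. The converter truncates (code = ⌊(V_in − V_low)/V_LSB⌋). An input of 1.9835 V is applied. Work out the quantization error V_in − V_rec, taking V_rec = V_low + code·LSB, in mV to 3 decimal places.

LSB = 3.02/2^9 = 5.898 mV.
(1.9835 − 0)/0.00589844 = 336.2755; ⌊·⌋ gives code 336.
Reconstructed: 1.981875 V.
V_in − V_rec = 0.001625 V = 1.625 mV.

1.625 mV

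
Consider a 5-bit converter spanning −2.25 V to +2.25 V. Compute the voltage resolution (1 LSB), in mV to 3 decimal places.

Full-scale span = 4.5 V.
LSB = 4.5 / 2^5 = 4.5 / 32 = 0.140625 V = 140.625 mV.

140.625 mV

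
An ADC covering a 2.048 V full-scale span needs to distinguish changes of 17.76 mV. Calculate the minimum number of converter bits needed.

Number of steps required ≥ 2.048 V / 17.76 mV = 115.32.
Need 2^N ≥ 115.32; 2^6 = 64, 2^7 = 128.
Minimum N = 7.

7 bits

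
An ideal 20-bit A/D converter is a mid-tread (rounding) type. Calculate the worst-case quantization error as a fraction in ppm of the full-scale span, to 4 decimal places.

Rounding → worst-case error = ½ LSB = V_FS/2^21, so 1e+06/2097152 = 0.476837 ppm of full scale.

0.4768 ppm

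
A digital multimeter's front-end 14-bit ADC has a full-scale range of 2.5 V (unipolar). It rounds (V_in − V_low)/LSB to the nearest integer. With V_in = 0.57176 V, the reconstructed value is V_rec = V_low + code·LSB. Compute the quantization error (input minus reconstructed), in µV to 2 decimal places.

13.17 µV

Step size: 2.5 V ÷ 2^14 = 152.59 µV.
(V_in − V_low)/LSB = (0.57176 − 0)/0.000152588 = 3747.0863 → code 3747 (round).
Reconstructed: 0.57174683 V.
Error = 0.57176 − 0.57174683 = 1.31738e-05 V = 13.17 µV.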